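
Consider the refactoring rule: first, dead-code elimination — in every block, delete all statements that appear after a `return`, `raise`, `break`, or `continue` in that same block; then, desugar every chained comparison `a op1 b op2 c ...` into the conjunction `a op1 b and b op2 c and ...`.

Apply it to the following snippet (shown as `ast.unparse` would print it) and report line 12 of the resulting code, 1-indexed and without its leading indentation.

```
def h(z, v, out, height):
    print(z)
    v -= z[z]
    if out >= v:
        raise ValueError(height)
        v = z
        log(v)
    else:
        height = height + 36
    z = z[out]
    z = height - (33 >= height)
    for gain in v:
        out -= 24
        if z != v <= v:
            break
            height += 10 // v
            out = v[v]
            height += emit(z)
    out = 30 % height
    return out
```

Transformed code:
def h(z, v, out, height):
    print(z)
    v -= z[z]
    if out >= v:
        raise ValueError(height)
    else:
        height = height + 36
    z = z[out]
    z = height - (33 >= height)
    for gain in v:
        out -= 24
        if z != v and v <= v:
            break
    out = 30 % height
    return out

if z != v and v <= v:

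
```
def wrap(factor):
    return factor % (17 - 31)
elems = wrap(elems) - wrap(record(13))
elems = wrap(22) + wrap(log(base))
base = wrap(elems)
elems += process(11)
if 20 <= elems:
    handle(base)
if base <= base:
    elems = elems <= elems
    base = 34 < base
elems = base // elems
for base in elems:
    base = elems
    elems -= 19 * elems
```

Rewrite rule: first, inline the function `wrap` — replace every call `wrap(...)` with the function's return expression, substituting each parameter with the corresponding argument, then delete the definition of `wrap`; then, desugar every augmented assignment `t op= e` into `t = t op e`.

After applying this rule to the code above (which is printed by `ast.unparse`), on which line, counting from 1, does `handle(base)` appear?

6

Transformed code:
elems = elems % (17 - 31) - record(13) % (17 - 31)
elems = 22 % (17 - 31) + log(base) % (17 - 31)
base = elems % (17 - 31)
elems = elems + process(11)
if 20 <= elems:
    handle(base)
if base <= base:
    elems = elems <= elems
    base = 34 < base
elems = base // elems
for base in elems:
    base = elems
    elems = elems - 19 * elems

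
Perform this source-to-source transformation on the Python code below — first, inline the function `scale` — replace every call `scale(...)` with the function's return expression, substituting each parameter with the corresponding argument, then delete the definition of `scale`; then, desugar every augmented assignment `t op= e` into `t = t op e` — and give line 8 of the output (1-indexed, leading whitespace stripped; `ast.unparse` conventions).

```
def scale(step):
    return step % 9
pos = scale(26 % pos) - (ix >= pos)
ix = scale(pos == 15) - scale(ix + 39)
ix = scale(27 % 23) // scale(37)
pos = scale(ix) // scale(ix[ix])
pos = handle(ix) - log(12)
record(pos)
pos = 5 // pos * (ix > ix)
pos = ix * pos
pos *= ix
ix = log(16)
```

pos = ix * pos

Transformed code:
pos = 26 % pos % 9 - (ix >= pos)
ix = (pos == 15) % 9 - (ix + 39) % 9
ix = 27 % 23 % 9 // (37 % 9)
pos = ix % 9 // (ix[ix] % 9)
pos = handle(ix) - log(12)
record(pos)
pos = 5 // pos * (ix > ix)
pos = ix * pos
pos = pos * ix
ix = log(16)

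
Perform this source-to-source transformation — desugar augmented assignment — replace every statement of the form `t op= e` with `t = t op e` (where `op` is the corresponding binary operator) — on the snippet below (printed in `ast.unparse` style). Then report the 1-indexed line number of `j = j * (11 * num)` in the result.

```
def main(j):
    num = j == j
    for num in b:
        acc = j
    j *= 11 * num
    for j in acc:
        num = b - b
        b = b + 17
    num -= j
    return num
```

5

Transformed code:
def main(j):
    num = j == j
    for num in b:
        acc = j
    j = j * (11 * num)
    for j in acc:
        num = b - b
        b = b + 17
    num = num - j
    return num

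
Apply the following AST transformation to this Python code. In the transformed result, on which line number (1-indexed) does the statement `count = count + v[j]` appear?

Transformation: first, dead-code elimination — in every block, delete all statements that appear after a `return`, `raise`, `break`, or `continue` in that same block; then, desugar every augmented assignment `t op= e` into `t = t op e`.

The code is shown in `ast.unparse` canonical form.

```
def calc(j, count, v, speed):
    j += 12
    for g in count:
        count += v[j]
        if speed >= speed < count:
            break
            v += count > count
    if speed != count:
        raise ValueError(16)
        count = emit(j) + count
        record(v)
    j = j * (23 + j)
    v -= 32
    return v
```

Transformed code:
def calc(j, count, v, speed):
    j = j + 12
    for g in count:
        count = count + v[j]
        if speed >= speed < count:
            break
    if speed != count:
        raise ValueError(16)
    j = j * (23 + j)
    v = v - 32
    return v

4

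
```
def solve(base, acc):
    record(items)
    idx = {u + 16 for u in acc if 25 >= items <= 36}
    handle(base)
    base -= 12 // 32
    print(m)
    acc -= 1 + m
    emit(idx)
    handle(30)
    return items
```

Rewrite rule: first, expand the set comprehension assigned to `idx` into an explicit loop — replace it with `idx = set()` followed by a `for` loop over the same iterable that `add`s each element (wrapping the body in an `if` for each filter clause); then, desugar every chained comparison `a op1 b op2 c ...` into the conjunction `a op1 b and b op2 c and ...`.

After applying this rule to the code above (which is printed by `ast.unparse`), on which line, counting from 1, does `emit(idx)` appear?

Transformed code:
def solve(base, acc):
    record(items)
    idx = set()
    for u in acc:
        if 25 >= items and items <= 36:
            idx.add(u + 16)
    handle(base)
    base -= 12 // 32
    print(m)
    acc -= 1 + m
    emit(idx)
    handle(30)
    return items

11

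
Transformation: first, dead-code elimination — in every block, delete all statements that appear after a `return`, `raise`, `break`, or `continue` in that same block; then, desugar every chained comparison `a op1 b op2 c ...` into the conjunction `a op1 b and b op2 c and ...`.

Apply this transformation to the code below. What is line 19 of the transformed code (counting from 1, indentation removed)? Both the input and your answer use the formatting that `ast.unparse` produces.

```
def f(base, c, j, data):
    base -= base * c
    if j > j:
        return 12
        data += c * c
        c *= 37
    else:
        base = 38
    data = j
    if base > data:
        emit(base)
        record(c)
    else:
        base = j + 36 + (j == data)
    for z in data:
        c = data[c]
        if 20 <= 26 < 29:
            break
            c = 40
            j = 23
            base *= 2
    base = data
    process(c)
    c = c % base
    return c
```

c = c % base

Transformed code:
def f(base, c, j, data):
    base -= base * c
    if j > j:
        return 12
    else:
        base = 38
    data = j
    if base > data:
        emit(base)
        record(c)
    else:
        base = j + 36 + (j == data)
    for z in data:
        c = data[c]
        if 20 <= 26 and 26 < 29:
            break
    base = data
    process(c)
    c = c % base
    return c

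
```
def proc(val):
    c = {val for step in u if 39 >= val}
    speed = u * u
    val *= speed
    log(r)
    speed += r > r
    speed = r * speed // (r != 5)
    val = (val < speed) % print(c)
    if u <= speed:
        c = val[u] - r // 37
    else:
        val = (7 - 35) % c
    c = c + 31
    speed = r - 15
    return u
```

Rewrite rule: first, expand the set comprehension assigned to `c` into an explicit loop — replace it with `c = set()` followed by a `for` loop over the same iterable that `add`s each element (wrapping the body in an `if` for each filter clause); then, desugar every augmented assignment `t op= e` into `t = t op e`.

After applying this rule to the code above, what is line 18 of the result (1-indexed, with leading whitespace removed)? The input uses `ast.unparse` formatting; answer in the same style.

return u

Transformed code:
def proc(val):
    c = set()
    for step in u:
        if 39 >= val:
            c.add(val)
    speed = u * u
    val = val * speed
    log(r)
    speed = speed + (r > r)
    speed = r * speed // (r != 5)
    val = (val < speed) % print(c)
    if u <= speed:
        c = val[u] - r // 37
    else:
        val = (7 - 35) % c
    c = c + 31
    speed = r - 15
    return u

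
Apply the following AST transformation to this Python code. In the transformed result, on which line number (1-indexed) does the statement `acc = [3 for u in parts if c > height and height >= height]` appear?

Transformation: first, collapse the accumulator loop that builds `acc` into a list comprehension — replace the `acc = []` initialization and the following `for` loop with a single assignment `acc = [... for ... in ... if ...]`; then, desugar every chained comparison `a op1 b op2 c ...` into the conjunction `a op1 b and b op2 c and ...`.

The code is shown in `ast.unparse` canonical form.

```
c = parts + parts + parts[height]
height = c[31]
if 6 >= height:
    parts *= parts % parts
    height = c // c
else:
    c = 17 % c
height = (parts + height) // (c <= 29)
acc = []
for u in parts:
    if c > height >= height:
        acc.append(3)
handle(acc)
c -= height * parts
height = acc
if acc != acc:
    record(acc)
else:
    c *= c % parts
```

9

Transformed code:
c = parts + parts + parts[height]
height = c[31]
if 6 >= height:
    parts *= parts % parts
    height = c // c
else:
    c = 17 % c
height = (parts + height) // (c <= 29)
acc = [3 for u in parts if c > height and height >= height]
handle(acc)
c -= height * parts
height = acc
if acc != acc:
    record(acc)
else:
    c *= c % parts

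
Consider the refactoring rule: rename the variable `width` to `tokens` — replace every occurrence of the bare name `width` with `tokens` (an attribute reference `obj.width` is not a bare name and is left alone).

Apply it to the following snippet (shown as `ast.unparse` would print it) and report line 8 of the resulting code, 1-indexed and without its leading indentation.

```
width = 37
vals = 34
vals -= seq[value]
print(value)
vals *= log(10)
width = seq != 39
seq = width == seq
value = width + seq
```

value = tokens + seq

Transformed code:
tokens = 37
vals = 34
vals -= seq[value]
print(value)
vals *= log(10)
tokens = seq != 39
seq = tokens == seq
value = tokens + seq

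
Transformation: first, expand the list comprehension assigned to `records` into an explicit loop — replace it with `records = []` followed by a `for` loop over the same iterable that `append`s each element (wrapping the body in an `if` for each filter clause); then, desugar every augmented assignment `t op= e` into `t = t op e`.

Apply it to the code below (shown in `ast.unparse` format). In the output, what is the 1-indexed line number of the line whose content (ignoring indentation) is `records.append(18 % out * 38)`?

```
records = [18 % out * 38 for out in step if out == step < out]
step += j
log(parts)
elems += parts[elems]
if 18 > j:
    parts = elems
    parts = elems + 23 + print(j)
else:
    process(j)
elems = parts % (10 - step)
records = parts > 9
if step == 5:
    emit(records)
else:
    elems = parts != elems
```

4

Transformed code:
records = []
for out in step:
    if out == step < out:
        records.append(18 % out * 38)
step = step + j
log(parts)
elems = elems + parts[elems]
if 18 > j:
    parts = elems
    parts = elems + 23 + print(j)
else:
    process(j)
elems = parts % (10 - step)
records = parts > 9
if step == 5:
    emit(records)
else:
    elems = parts != elems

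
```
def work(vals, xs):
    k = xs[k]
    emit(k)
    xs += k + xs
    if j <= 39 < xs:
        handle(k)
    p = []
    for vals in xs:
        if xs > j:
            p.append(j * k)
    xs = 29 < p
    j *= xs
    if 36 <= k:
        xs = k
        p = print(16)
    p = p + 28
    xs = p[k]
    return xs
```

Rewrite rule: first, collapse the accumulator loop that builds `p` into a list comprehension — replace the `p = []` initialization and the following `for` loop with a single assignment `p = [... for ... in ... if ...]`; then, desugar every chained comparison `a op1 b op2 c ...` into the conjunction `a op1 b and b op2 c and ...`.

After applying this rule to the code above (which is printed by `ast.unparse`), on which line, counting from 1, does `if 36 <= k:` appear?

10

Transformed code:
def work(vals, xs):
    k = xs[k]
    emit(k)
    xs += k + xs
    if j <= 39 and 39 < xs:
        handle(k)
    p = [j * k for vals in xs if xs > j]
    xs = 29 < p
    j *= xs
    if 36 <= k:
        xs = k
        p = print(16)
    p = p + 28
    xs = p[k]
    return xs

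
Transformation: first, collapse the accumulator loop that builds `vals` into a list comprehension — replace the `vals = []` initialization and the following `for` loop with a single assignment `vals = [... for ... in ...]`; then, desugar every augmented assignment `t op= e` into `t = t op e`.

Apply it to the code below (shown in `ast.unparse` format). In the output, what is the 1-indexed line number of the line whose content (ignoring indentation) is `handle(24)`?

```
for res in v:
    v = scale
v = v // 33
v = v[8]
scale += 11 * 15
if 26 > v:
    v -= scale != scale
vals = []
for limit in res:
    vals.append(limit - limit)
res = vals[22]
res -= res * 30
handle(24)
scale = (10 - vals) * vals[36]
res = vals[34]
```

Transformed code:
for res in v:
    v = scale
v = v // 33
v = v[8]
scale = scale + 11 * 15
if 26 > v:
    v = v - (scale != scale)
vals = [limit - limit for limit in res]
res = vals[22]
res = res - res * 30
handle(24)
scale = (10 - vals) * vals[36]
res = vals[34]

11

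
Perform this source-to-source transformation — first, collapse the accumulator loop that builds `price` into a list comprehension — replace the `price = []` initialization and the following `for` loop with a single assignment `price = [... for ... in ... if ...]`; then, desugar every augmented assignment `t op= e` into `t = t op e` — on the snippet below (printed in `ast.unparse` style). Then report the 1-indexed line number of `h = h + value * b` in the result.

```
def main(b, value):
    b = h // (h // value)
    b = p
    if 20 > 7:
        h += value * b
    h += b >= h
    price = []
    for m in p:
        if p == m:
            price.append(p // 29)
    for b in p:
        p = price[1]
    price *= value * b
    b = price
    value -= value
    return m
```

5

Transformed code:
def main(b, value):
    b = h // (h // value)
    b = p
    if 20 > 7:
        h = h + value * b
    h = h + (b >= h)
    price = [p // 29 for m in p if p == m]
    for b in p:
        p = price[1]
    price = price * (value * b)
    b = price
    value = value - value
    return m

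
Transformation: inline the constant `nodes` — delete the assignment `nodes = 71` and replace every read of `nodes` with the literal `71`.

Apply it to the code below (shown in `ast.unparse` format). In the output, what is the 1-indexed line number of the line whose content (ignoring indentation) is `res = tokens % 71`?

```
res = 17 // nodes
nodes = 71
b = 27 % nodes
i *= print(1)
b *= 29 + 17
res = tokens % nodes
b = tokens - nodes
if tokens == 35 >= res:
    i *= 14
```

Transformed code:
res = 17 // 71
b = 27 % 71
i *= print(1)
b *= 29 + 17
res = tokens % 71
b = tokens - 71
if tokens == 35 >= res:
    i *= 14

5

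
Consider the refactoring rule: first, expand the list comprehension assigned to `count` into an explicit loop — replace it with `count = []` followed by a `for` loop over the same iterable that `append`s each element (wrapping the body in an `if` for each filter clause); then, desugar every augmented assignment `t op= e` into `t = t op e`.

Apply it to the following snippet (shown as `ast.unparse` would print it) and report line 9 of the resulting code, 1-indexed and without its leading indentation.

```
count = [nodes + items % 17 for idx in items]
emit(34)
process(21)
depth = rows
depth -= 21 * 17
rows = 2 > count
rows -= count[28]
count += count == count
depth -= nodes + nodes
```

Transformed code:
count = []
for idx in items:
    count.append(nodes + items % 17)
emit(34)
process(21)
depth = rows
depth = depth - 21 * 17
rows = 2 > count
rows = rows - count[28]
count = count + (count == count)
depth = depth - (nodes + nodes)

rows = rows - count[28]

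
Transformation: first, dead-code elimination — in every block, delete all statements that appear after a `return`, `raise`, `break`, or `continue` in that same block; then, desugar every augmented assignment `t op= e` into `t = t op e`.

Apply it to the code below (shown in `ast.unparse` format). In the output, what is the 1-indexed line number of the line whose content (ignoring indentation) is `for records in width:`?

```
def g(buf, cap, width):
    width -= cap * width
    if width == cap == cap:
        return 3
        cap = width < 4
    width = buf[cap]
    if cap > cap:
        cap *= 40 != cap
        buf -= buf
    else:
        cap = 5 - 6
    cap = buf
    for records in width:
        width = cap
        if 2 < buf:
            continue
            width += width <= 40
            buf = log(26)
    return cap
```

12

Transformed code:
def g(buf, cap, width):
    width = width - cap * width
    if width == cap == cap:
        return 3
    width = buf[cap]
    if cap > cap:
        cap = cap * (40 != cap)
        buf = buf - buf
    else:
        cap = 5 - 6
    cap = buf
    for records in width:
        width = cap
        if 2 < buf:
            continue
    return cap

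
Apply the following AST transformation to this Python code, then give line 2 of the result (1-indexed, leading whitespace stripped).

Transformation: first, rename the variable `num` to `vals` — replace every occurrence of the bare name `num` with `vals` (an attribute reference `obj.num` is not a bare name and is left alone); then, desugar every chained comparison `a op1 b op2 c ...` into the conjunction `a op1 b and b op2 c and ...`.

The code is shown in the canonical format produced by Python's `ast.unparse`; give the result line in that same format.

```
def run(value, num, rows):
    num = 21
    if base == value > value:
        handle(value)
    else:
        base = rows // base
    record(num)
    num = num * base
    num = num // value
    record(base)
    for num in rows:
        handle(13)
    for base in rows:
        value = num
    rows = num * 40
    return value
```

vals = 21

Transformed code:
def run(value, vals, rows):
    vals = 21
    if base == value and value > value:
        handle(value)
    else:
        base = rows // base
    record(vals)
    vals = vals * base
    vals = vals // value
    record(base)
    for vals in rows:
        handle(13)
    for base in rows:
        value = vals
    rows = vals * 40
    return value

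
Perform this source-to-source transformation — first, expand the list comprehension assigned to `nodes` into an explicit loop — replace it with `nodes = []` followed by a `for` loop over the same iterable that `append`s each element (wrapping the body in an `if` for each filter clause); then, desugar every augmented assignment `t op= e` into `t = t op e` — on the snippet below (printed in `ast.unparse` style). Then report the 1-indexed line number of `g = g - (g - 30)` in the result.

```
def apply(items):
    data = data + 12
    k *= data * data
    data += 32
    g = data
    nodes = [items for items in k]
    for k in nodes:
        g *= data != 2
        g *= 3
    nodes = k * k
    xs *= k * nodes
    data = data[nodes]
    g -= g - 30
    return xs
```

Transformed code:
def apply(items):
    data = data + 12
    k = k * (data * data)
    data = data + 32
    g = data
    nodes = []
    for items in k:
        nodes.append(items)
    for k in nodes:
        g = g * (data != 2)
        g = g * 3
    nodes = k * k
    xs = xs * (k * nodes)
    data = data[nodes]
    g = g - (g - 30)
    return xs

15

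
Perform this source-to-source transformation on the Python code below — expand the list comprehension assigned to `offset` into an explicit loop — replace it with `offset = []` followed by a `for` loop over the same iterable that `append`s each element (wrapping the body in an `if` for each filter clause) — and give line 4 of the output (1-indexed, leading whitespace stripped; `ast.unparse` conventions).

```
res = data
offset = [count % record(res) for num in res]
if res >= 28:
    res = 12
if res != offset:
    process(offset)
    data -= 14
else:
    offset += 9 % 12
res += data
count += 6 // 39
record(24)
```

Transformed code:
res = data
offset = []
for num in res:
    offset.append(count % record(res))
if res >= 28:
    res = 12
if res != offset:
    process(offset)
    data -= 14
else:
    offset += 9 % 12
res += data
count += 6 // 39
record(24)

offset.append(count % record(res))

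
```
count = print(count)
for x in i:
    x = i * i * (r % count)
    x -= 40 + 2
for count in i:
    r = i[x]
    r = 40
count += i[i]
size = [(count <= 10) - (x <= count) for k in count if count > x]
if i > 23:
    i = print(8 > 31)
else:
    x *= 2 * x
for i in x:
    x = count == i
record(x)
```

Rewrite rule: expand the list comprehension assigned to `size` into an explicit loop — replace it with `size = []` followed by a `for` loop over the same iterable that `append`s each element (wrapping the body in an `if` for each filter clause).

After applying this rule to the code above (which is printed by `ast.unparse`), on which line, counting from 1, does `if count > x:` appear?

Transformed code:
count = print(count)
for x in i:
    x = i * i * (r % count)
    x -= 40 + 2
for count in i:
    r = i[x]
    r = 40
count += i[i]
size = []
for k in count:
    if count > x:
        size.append((count <= 10) - (x <= count))
if i > 23:
    i = print(8 > 31)
else:
    x *= 2 * x
for i in x:
    x = count == i
record(x)

11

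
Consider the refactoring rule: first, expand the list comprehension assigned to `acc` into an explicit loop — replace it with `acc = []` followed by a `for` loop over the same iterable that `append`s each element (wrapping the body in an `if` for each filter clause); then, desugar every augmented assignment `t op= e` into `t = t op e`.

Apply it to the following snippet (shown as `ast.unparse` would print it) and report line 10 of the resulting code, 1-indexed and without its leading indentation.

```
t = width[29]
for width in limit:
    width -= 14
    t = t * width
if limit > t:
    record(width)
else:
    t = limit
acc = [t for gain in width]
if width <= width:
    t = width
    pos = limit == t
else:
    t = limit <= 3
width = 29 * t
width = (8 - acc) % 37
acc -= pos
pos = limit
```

Transformed code:
t = width[29]
for width in limit:
    width = width - 14
    t = t * width
if limit > t:
    record(width)
else:
    t = limit
acc = []
for gain in width:
    acc.append(t)
if width <= width:
    t = width
    pos = limit == t
else:
    t = limit <= 3
width = 29 * t
width = (8 - acc) % 37
acc = acc - pos
pos = limit

for gain in width:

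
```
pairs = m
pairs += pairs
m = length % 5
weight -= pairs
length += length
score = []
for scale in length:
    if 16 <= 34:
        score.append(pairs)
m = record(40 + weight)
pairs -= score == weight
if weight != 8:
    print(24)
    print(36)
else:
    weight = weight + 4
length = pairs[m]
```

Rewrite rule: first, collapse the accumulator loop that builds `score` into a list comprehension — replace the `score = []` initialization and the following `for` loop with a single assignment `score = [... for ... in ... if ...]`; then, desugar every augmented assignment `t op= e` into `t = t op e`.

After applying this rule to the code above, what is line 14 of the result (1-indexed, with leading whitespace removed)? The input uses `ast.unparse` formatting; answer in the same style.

length = pairs[m]

Transformed code:
pairs = m
pairs = pairs + pairs
m = length % 5
weight = weight - pairs
length = length + length
score = [pairs for scale in length if 16 <= 34]
m = record(40 + weight)
pairs = pairs - (score == weight)
if weight != 8:
    print(24)
    print(36)
else:
    weight = weight + 4
length = pairs[m]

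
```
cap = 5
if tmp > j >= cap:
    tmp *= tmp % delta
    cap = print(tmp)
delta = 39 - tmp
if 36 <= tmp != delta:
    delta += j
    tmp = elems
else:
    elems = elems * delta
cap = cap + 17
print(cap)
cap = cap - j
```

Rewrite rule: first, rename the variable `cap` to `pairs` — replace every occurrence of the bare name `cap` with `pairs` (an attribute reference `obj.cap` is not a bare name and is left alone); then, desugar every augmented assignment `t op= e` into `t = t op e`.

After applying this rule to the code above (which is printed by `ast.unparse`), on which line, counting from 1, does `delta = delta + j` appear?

7

Transformed code:
pairs = 5
if tmp > j >= pairs:
    tmp = tmp * (tmp % delta)
    pairs = print(tmp)
delta = 39 - tmp
if 36 <= tmp != delta:
    delta = delta + j
    tmp = elems
else:
    elems = elems * delta
pairs = pairs + 17
print(pairs)
pairs = pairs - j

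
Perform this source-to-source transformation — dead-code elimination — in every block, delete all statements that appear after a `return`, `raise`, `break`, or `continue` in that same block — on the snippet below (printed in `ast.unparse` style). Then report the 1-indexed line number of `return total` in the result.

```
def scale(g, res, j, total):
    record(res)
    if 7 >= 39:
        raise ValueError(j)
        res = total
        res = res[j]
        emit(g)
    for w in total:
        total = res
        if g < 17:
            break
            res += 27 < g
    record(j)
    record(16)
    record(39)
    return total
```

12

Transformed code:
def scale(g, res, j, total):
    record(res)
    if 7 >= 39:
        raise ValueError(j)
    for w in total:
        total = res
        if g < 17:
            break
    record(j)
    record(16)
    record(39)
    return total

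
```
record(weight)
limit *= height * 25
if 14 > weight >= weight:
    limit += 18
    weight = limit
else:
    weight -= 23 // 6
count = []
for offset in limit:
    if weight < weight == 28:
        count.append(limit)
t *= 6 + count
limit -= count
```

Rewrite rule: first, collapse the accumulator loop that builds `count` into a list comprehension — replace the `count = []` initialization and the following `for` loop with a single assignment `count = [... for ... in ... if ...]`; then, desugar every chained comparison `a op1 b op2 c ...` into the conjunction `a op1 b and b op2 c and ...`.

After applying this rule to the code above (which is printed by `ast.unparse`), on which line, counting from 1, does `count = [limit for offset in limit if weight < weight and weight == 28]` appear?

Transformed code:
record(weight)
limit *= height * 25
if 14 > weight and weight >= weight:
    limit += 18
    weight = limit
else:
    weight -= 23 // 6
count = [limit for offset in limit if weight < weight and weight == 28]
t *= 6 + count
limit -= count

8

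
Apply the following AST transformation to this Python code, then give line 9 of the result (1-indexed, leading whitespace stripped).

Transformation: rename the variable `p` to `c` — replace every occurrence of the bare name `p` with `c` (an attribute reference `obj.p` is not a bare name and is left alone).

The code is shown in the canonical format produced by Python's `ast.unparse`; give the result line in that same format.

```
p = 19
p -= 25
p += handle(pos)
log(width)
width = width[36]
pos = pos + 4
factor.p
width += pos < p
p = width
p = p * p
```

c = width

Transformed code:
c = 19
c -= 25
c += handle(pos)
log(width)
width = width[36]
pos = pos + 4
factor.p
width += pos < c
c = width
c = c * c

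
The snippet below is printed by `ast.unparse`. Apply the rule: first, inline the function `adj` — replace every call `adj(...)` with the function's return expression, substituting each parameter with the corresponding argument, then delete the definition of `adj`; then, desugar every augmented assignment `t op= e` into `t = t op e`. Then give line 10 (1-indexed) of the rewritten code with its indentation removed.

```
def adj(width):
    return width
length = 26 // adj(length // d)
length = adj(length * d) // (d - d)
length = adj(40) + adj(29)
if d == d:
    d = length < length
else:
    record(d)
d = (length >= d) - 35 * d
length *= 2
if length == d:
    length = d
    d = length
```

Transformed code:
length = 26 // (length // d)
length = length * d // (d - d)
length = 40 + 29
if d == d:
    d = length < length
else:
    record(d)
d = (length >= d) - 35 * d
length = length * 2
if length == d:
    length = d
    d = length

if length == d:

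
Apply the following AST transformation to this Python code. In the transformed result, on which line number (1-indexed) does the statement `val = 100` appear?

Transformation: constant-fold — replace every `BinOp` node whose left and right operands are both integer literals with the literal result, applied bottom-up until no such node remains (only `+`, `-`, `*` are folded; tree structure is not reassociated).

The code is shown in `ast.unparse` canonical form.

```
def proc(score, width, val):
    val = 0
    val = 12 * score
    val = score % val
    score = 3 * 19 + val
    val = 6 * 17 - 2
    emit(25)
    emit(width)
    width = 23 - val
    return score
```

6

Transformed code:
def proc(score, width, val):
    val = 0
    val = 12 * score
    val = score % val
    score = 57 + val
    val = 100
    emit(25)
    emit(width)
    width = 23 - val
    return score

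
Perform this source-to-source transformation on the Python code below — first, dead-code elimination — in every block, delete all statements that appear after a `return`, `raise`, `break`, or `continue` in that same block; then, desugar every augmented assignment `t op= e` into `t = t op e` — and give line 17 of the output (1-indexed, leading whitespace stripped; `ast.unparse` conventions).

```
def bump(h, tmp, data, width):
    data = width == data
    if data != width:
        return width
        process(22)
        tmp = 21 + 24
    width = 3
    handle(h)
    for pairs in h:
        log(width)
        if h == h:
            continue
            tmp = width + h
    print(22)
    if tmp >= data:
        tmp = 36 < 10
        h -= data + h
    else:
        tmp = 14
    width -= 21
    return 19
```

Transformed code:
def bump(h, tmp, data, width):
    data = width == data
    if data != width:
        return width
    width = 3
    handle(h)
    for pairs in h:
        log(width)
        if h == h:
            continue
    print(22)
    if tmp >= data:
        tmp = 36 < 10
        h = h - (data + h)
    else:
        tmp = 14
    width = width - 21
    return 19

width = width - 21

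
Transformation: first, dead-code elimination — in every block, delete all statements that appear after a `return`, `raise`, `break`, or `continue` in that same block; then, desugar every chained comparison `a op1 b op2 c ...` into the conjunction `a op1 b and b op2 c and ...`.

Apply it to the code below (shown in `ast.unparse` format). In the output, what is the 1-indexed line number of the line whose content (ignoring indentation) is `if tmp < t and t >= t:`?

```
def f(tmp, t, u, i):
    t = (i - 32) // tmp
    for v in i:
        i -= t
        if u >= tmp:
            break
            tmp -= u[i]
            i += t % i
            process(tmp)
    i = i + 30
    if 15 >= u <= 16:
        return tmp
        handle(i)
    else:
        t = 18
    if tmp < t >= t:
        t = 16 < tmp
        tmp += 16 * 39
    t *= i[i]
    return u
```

12

Transformed code:
def f(tmp, t, u, i):
    t = (i - 32) // tmp
    for v in i:
        i -= t
        if u >= tmp:
            break
    i = i + 30
    if 15 >= u and u <= 16:
        return tmp
    else:
        t = 18
    if tmp < t and t >= t:
        t = 16 < tmp
        tmp += 16 * 39
    t *= i[i]
    return u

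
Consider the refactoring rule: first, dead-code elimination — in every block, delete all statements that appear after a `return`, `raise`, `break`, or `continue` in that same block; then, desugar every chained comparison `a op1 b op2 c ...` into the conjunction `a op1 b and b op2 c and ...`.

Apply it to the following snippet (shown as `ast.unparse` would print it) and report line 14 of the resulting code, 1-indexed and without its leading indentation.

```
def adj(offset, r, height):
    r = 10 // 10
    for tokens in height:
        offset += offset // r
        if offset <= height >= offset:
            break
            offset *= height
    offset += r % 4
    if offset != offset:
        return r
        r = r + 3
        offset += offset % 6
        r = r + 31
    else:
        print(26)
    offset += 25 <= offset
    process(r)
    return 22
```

Transformed code:
def adj(offset, r, height):
    r = 10 // 10
    for tokens in height:
        offset += offset // r
        if offset <= height and height >= offset:
            break
    offset += r % 4
    if offset != offset:
        return r
    else:
        print(26)
    offset += 25 <= offset
    process(r)
    return 22

return 22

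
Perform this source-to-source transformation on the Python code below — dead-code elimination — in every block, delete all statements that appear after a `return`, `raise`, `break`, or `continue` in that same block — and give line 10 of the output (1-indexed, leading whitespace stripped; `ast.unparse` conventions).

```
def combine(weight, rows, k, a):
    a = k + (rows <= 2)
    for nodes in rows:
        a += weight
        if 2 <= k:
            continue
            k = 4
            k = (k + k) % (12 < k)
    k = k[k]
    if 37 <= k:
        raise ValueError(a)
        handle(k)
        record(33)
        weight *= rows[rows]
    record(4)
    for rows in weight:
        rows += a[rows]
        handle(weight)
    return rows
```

record(4)

Transformed code:
def combine(weight, rows, k, a):
    a = k + (rows <= 2)
    for nodes in rows:
        a += weight
        if 2 <= k:
            continue
    k = k[k]
    if 37 <= k:
        raise ValueError(a)
    record(4)
    for rows in weight:
        rows += a[rows]
        handle(weight)
    return rows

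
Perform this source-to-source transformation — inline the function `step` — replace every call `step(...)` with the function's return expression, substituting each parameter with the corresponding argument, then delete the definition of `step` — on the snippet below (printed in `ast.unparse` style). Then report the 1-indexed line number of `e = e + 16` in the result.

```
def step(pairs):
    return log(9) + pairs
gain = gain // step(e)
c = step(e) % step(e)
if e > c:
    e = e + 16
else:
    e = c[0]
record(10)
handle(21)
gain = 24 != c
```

Transformed code:
gain = gain // (log(9) + e)
c = (log(9) + e) % (log(9) + e)
if e > c:
    e = e + 16
else:
    e = c[0]
record(10)
handle(21)
gain = 24 != c

4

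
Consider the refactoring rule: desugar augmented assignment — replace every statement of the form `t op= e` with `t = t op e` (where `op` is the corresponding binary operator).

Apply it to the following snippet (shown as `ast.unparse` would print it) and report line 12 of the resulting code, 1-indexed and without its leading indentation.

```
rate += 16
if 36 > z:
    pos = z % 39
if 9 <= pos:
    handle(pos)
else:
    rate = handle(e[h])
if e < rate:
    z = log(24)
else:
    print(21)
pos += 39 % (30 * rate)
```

pos = pos + 39 % (30 * rate)

Transformed code:
rate = rate + 16
if 36 > z:
    pos = z % 39
if 9 <= pos:
    handle(pos)
else:
    rate = handle(e[h])
if e < rate:
    z = log(24)
else:
    print(21)
pos = pos + 39 % (30 * rate)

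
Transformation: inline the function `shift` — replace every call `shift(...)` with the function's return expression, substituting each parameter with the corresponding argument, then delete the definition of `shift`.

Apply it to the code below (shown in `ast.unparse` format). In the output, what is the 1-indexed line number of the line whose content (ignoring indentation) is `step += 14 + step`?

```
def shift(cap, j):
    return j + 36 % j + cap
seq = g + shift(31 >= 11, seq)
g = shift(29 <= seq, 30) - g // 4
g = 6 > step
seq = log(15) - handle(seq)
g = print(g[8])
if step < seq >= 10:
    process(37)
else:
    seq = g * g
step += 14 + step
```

Transformed code:
seq = g + (seq + 36 % seq + (31 >= 11))
g = 30 + 36 % 30 + (29 <= seq) - g // 4
g = 6 > step
seq = log(15) - handle(seq)
g = print(g[8])
if step < seq >= 10:
    process(37)
else:
    seq = g * g
step += 14 + step

10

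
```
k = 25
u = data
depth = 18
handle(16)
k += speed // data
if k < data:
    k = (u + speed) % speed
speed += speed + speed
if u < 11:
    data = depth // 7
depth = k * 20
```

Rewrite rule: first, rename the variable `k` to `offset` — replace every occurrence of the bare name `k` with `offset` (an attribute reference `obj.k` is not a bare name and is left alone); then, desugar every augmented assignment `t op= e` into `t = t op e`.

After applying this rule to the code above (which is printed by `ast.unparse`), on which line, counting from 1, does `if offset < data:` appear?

Transformed code:
offset = 25
u = data
depth = 18
handle(16)
offset = offset + speed // data
if offset < data:
    offset = (u + speed) % speed
speed = speed + (speed + speed)
if u < 11:
    data = depth // 7
depth = offset * 20

6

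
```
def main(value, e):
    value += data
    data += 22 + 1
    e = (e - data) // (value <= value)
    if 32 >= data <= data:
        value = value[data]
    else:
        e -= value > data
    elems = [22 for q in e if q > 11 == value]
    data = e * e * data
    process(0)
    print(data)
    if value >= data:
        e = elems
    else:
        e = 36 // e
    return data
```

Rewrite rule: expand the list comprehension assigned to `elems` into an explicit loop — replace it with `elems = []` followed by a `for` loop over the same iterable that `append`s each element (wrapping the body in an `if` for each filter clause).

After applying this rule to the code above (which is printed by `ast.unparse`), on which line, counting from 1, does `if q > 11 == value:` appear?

11

Transformed code:
def main(value, e):
    value += data
    data += 22 + 1
    e = (e - data) // (value <= value)
    if 32 >= data <= data:
        value = value[data]
    else:
        e -= value > data
    elems = []
    for q in e:
        if q > 11 == value:
            elems.append(22)
    data = e * e * data
    process(0)
    print(data)
    if value >= data:
        e = elems
    else:
        e = 36 // e
    return data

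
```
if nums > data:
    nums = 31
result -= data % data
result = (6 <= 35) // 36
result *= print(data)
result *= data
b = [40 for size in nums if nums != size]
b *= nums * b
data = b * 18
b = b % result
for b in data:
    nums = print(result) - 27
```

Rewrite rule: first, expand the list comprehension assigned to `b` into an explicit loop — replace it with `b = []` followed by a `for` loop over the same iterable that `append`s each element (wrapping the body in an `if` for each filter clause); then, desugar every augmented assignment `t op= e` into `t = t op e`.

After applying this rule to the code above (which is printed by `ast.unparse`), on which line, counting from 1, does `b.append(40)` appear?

Transformed code:
if nums > data:
    nums = 31
result = result - data % data
result = (6 <= 35) // 36
result = result * print(data)
result = result * data
b = []
for size in nums:
    if nums != size:
        b.append(40)
b = b * (nums * b)
data = b * 18
b = b % result
for b in data:
    nums = print(result) - 27

10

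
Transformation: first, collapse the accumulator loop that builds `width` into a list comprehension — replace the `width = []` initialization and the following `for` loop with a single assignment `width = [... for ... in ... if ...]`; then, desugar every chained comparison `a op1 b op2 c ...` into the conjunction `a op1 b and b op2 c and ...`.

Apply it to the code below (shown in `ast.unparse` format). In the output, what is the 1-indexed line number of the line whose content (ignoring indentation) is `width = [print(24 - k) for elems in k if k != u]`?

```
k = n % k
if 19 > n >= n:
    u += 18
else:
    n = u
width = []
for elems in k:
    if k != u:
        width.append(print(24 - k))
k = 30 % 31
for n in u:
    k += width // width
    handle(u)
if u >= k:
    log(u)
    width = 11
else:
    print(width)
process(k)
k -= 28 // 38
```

Transformed code:
k = n % k
if 19 > n and n >= n:
    u += 18
else:
    n = u
width = [print(24 - k) for elems in k if k != u]
k = 30 % 31
for n in u:
    k += width // width
    handle(u)
if u >= k:
    log(u)
    width = 11
else:
    print(width)
process(k)
k -= 28 // 38

6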